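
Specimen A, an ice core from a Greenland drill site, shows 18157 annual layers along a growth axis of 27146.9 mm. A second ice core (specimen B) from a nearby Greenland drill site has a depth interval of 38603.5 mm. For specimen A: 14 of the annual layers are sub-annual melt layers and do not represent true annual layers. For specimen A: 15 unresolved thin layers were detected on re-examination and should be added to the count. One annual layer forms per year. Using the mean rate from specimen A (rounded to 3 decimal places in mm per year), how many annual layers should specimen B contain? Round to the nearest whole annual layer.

25822 annual layers

Specimen A: true annual layer count = 18157 − 14 + 15 = 18158.
A: 27146.9 mm over 18158 years gives 27146.9 / 18158 ≈ 1.495 mm per year.
Specimen B: 38603.5 mm / 1.495 mm per year = 25821.74 years ≈ 25822 annual layers.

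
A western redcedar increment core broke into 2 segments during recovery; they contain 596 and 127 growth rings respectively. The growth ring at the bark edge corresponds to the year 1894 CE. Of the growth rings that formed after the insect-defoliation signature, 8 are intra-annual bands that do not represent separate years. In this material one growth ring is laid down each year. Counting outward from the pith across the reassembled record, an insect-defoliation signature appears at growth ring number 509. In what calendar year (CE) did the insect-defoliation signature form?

Total growth rings = 596 + 127 = 723.
723 − 509 = 214 growth rings lie beyond the insect-defoliation signature toward the bark edge.
214 − 8 false = 206 true growth rings after the insect-defoliation signature.
Counting back 206 years from 1894 CE places the insect-defoliation signature in 1894 − 206 = 1688 CE.

1688 CE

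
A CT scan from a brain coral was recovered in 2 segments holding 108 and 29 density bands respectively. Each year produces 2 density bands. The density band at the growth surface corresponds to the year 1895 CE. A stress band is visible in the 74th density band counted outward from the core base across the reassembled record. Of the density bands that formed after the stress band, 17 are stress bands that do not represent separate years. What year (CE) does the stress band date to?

Total density bands = 108 + 29 = 137.
Between density band 74 and the growth surface there are 137 − 74 = 63 density bands.
Excluding 17 false density bands: 63 − 17 = 46.
With 2 density bands per year, 46 / 2 = 23 years.
1895 − 23 = 1872 CE.

1872 CE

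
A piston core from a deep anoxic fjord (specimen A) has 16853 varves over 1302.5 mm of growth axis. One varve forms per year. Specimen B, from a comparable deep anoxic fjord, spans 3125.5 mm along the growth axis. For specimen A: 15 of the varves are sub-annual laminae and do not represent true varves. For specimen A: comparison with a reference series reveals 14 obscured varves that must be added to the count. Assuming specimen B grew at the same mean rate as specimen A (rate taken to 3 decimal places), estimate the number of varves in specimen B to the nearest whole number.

40591 varves

Specimen A: true varve count = 16853 − 15 + 14 = 16852.
A: Extension rate ≈ 1302.5 / 16852 = 0.077 mm/yr.
B spans 3125.5 / 0.077 = 40590.91 years ≈ 40591 varves.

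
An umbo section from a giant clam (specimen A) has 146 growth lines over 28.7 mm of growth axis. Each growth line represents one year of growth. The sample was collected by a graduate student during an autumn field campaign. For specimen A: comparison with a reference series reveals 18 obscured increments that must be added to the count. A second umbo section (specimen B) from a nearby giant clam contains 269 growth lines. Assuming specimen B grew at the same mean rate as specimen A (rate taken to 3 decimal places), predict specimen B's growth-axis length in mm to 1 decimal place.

Specimen A: after corrections the count is 146 + 18 = 164 growth lines.
A: 28.7 mm over 164 years gives 28.7 / 164 ≈ 0.175 mm/year.
Length of B = 0.175 × 269 = 47.1 mm.

47.1 mm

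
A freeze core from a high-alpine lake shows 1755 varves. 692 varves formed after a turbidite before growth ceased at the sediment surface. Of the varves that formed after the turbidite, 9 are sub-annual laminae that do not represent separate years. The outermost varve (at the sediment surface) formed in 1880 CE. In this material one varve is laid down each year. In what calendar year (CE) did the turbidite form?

1197 CE

692 varves post-date the turbidite.
Excluding 9 false varves: 692 − 9 = 683.
The varve at the sediment surface is 1880 CE, so the turbidite dates to 1880 − 683 = 1197 CE.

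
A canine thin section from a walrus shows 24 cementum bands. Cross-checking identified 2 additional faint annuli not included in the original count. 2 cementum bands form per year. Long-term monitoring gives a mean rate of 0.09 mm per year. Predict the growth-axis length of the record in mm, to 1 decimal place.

Correcting the raw count gives 24 + 2 = 26 true cementum bands.
Dividing by 2 cementum bands per year: 26 / 2 = 13 years.
Predicted length = 0.09 mm/year × 13 years = 1.2 mm.

1.2 mm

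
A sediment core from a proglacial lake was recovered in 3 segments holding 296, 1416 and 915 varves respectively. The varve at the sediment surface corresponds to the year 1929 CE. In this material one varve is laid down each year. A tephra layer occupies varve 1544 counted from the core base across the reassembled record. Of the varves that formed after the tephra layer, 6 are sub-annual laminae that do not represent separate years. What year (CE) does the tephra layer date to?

Total varves = 296 + 1416 + 915 = 2627.
Between varve 1544 and the sediment surface there are 2627 − 1544 = 1083 varves.
Removing the 6 false varves leaves 1083 − 6 = 1077 true varves beyond the tephra layer.
Counting back 1077 years from 1929 CE places the tephra layer in 1929 − 1077 = 852 CE.

852 CE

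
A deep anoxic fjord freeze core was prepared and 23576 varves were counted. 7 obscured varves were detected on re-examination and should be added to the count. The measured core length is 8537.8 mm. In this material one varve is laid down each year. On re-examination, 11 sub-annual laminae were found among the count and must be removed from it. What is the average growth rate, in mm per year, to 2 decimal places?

0.36 mm per year

After corrections the count is 23576 − 11 + 7 = 23572 varves.
8537.8 mm over 23572 years gives 8537.8 / 23572 ≈ 0.36 mm per year.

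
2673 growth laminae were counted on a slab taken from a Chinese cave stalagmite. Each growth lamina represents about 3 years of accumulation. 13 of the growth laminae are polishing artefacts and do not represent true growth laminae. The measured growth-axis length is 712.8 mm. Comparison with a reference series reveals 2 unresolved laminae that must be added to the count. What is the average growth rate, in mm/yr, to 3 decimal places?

Adjusted count: 2673 − 13 + 2 = 2662 growth laminae.
Multiplying by 3 years per growth lamina: 2662 × 3 = 7986 years.
Extension rate ≈ 712.8 / 7986 = 0.089 mm/yr.

0.089 mm/yr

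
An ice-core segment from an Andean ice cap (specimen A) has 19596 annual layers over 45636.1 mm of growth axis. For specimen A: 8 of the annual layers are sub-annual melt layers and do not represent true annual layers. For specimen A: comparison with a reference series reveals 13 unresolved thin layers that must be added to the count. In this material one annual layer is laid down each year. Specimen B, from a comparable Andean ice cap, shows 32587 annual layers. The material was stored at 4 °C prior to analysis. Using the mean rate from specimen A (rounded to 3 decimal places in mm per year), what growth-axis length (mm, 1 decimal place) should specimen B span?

75862.5 mm

Specimen A: correcting the raw count gives 19596 − 8 + 13 = 19601 true annual layers.
A: Mean rate = 45636.1 mm / 19601 years ≈ 2.328 mm/year.
B's length ≈ 2.328 × 32587 = 75862.5 mm.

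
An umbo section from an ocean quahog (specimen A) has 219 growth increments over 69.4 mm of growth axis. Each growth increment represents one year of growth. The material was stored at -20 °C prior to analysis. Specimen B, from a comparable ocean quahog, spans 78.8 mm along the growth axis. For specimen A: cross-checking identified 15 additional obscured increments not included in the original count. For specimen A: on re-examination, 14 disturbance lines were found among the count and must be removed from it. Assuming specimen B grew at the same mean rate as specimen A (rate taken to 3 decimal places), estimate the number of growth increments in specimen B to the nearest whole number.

250 growth increments

Specimen A: adjusted count: 219 − 14 + 15 = 220 growth increments.
A: Extension rate ≈ 69.4 / 220 = 0.315 mm/year.
Specimen B: 78.8 mm / 0.315 mm per year = 250.16 years ≈ 250 growth increments.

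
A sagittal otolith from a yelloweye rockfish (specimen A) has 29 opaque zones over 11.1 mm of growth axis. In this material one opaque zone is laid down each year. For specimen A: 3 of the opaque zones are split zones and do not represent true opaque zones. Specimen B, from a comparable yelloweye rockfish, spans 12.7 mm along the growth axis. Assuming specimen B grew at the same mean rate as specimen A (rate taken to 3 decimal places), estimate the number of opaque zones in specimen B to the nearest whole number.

30 opaque zones

Specimen A: true opaque zone count = 29 − 3 = 26.
A: Mean rate = 11.1 mm / 26 years ≈ 0.427 mm/yr.
B spans 12.7 / 0.427 = 29.74 years ≈ 30 opaque zones.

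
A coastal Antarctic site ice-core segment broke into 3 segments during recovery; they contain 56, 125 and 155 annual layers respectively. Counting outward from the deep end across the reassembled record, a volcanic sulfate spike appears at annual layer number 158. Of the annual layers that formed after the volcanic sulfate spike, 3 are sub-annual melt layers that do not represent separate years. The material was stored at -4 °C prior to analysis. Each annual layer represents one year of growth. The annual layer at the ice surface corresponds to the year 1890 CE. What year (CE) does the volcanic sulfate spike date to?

Total annual layers = 56 + 125 + 155 = 336.
The volcanic sulfate spike sits at annual layer 158 from the deep end, so 336 − 158 = 178 annual layers formed after it.
Removing the 3 false annual layers leaves 178 − 3 = 175 true annual layers beyond the volcanic sulfate spike.
Counting back 175 years from 1890 CE places the volcanic sulfate spike in 1890 − 175 = 1715 CE.

1715 CE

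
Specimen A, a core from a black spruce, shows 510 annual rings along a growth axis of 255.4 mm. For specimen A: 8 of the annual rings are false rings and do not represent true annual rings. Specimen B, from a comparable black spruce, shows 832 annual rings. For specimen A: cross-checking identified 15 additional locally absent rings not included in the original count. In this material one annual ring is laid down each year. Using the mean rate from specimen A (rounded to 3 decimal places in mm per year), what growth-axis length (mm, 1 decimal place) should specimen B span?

411.0 mm

Specimen A: correcting the raw count gives 510 − 8 + 15 = 517 true annual rings.
A: Mean rate = 255.4 mm / 517 years ≈ 0.494 mm per year.
For B, 0.494 mm/year × 832 years = 411.0 mm.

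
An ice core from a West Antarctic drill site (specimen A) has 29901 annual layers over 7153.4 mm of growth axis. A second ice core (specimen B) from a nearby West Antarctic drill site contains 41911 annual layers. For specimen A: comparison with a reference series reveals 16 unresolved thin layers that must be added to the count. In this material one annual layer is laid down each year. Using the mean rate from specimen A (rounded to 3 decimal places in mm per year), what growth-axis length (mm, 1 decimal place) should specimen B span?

Specimen A: adjusted count: 29901 + 16 = 29917 annual layers.
A: Extension rate ≈ 7153.4 / 29917 = 0.239 mm/year.
B's length ≈ 0.239 × 41911 = 10016.7 mm.

10016.7 mm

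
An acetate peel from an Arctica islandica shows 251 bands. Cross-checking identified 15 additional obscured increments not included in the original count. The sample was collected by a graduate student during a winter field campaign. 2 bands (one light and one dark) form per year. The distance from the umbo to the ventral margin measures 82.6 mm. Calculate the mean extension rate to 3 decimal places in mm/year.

Correcting the raw count gives 251 + 15 = 266 true bands.
Dividing by 2 bands per year: 266 / 2 = 133 years.
Extension rate ≈ 82.6 / 133 = 0.621 mm/year.

0.621 mm/year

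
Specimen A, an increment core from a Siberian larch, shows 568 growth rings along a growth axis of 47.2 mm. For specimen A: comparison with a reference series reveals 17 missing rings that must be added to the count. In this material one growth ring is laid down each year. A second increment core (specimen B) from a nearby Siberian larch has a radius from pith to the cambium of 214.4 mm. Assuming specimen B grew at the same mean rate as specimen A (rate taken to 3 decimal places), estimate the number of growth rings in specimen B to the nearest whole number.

2647 growth rings

Specimen A: adjusted count: 568 + 17 = 585 growth rings.
A: Mean rate = 47.2 mm / 585 years ≈ 0.081 mm/year.
B spans 214.4 / 0.081 = 2646.91 years ≈ 2647 growth rings.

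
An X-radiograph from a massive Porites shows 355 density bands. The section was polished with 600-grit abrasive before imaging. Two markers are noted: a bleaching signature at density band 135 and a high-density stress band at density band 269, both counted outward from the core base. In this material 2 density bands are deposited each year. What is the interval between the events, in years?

67 years

Separation: 269 − 135 = 134 density bands.
134 density bands at 2 per year is 134 / 2 = 67 years.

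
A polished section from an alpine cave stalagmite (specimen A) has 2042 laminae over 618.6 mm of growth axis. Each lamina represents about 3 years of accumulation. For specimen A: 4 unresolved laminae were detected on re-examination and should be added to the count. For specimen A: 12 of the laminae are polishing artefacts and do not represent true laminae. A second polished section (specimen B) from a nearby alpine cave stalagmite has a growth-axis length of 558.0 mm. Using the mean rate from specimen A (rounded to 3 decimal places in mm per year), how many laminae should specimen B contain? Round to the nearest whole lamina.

1842 laminae

Specimen A: true lamina count = 2042 − 12 + 4 = 2034.
Specimen A: at 3 years per lamina, 2034 × 3 = 6102 years.
A: Mean rate = 618.6 mm / 6102 years ≈ 0.101 mm/year.
For B, 558.0 / 0.101 = 5524.75 years; at 3 years per lamina that is 5524.75 / 3 ≈ 1842 laminae.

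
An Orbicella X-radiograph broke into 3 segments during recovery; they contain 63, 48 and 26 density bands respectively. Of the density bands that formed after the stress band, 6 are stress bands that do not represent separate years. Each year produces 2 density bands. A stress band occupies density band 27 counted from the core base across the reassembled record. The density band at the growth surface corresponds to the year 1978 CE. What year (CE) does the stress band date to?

1926 CE

Total density bands = 63 + 48 + 26 = 137.
The stress band sits at density band 27 from the core base, so 137 − 27 = 110 density bands formed after it.
Removing the 6 false density bands leaves 110 − 6 = 104 true density bands beyond the stress band.
Dividing by 2 density bands per year: 104 / 2 = 52 years.
1978 − 52 = 1926 CE.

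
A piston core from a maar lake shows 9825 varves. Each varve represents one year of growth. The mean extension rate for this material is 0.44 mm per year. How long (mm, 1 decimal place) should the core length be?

4323.0 mm

The record spans 9825 years at 0.44 mm per year.
Length ≈ 0.44 × 9825 = 4323.0 mm.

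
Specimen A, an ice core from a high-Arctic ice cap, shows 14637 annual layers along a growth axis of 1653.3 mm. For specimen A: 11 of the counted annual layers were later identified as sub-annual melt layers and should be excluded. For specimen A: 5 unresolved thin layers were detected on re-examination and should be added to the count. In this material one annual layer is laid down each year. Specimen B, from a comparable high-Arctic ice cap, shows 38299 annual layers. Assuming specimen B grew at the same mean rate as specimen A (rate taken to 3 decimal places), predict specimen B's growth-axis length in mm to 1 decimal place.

4327.8 mm

Specimen A: correcting the raw count gives 14637 − 11 + 5 = 14631 true annual layers.
A: Mean rate = 1653.3 mm / 14631 years ≈ 0.113 mm/yr.
B's length ≈ 0.113 × 38299 = 4327.8 mm.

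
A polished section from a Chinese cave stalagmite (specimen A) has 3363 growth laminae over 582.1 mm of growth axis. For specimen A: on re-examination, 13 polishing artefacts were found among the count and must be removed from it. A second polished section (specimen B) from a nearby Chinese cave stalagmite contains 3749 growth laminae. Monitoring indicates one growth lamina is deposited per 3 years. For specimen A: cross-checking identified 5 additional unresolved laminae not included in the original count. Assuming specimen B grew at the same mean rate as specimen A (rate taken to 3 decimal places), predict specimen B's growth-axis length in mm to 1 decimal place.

Specimen A: correcting the raw count gives 3363 − 13 + 5 = 3355 true growth laminae.
Specimen A: multiplying by 3 years per growth lamina: 3355 × 3 = 10065 years.
A: Mean rate = 582.1 mm / 10065 years ≈ 0.058 mm/yr.
Specimen B: 3749 growth laminae at 3 years each span 3749 × 3 = 11247 years. For B, 0.058 mm/year × 11247 years = 652.3 mm.

652.3 mm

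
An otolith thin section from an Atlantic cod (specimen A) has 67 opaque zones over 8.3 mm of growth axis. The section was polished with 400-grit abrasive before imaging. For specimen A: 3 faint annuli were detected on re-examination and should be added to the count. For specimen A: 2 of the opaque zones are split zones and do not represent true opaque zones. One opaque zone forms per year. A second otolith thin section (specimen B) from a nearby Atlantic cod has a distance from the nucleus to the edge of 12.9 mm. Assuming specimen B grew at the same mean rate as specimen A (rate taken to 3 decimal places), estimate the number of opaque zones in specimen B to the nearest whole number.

106 opaque zones

Specimen A: after corrections the count is 67 − 2 + 3 = 68 opaque zones.
A: Extension rate ≈ 8.3 / 68 = 0.122 mm/year.
For B, 12.9 / 0.122 = 105.74 years ≈ 106 opaque zones.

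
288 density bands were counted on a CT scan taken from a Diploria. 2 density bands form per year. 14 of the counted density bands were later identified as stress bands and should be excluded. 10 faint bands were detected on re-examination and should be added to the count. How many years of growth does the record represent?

142 years

After corrections the count is 288 − 14 + 10 = 284 density bands.
With 2 density bands per year, 284 / 2 = 142 years.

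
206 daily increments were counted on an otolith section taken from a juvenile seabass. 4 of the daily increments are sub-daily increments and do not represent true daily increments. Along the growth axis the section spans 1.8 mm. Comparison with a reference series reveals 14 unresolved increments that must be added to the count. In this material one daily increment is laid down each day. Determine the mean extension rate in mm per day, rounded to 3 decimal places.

0.008 mm per day

True daily increment count = 206 − 4 + 14 = 216.
Extension rate ≈ 1.8 / 216 = 0.008 mm per day.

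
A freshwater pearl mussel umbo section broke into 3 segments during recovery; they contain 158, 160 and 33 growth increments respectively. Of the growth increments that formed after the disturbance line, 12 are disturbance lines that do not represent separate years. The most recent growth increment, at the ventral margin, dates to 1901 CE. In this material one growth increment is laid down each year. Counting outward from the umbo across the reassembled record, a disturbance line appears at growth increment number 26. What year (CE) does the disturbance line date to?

Total growth increments = 158 + 160 + 33 = 351.
The disturbance line sits at growth increment 26 from the umbo, so 351 − 26 = 325 growth increments formed after it.
Excluding 12 false growth increments: 325 − 12 = 313.
1901 − 313 = 1588 CE.

1588 CE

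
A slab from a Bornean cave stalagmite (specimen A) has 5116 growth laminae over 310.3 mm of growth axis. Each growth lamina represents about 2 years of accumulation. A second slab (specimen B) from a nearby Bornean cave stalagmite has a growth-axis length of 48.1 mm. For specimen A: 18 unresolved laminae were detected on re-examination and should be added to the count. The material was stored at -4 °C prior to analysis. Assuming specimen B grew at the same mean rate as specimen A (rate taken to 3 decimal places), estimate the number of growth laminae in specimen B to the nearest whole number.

802 growth laminae

Specimen A: after corrections the count is 5116 + 18 = 5134 growth laminae.
Specimen A: 5134 growth laminae at 2 years each span 5134 × 2 = 10268 years.
A: 310.3 mm over 10268 years gives 310.3 / 10268 ≈ 0.030 mm/yr.
For B, 48.1 / 0.030 = 1603.33 years; at 2 years per growth lamina that is 1603.33 / 2 ≈ 802 growth laminae.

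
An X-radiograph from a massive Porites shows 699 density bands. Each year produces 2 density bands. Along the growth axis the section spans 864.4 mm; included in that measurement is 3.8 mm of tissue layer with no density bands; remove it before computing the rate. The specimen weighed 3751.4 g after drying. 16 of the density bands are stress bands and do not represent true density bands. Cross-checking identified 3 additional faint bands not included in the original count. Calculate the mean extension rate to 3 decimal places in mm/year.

Correcting the raw count gives 699 − 16 + 3 = 686 true density bands.
686 density bands at 2 per year is 686 / 2 = 343 years.
Net length = 864.4 − 3.8 = 860.6 mm.
860.6 mm over 343 years gives 860.6 / 343 ≈ 2.509 mm/year.

2.509 mm/year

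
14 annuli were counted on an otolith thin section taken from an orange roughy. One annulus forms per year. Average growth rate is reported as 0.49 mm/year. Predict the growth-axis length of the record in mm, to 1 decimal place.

14 years of growth are recorded.
Predicted length = 0.49 mm/year × 14 years = 6.9 mm.

6.9 mm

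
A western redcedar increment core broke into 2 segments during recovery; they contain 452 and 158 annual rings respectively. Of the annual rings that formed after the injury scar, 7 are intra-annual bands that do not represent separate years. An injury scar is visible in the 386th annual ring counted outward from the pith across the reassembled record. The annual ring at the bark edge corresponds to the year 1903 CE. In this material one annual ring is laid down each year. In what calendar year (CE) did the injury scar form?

1686 CE

Total annual rings = 452 + 158 = 610.
610 − 386 = 224 annual rings lie beyond the injury scar toward the bark edge.
Excluding 7 false annual rings: 224 − 7 = 217.
Counting back 217 years from 1903 CE places the injury scar in 1903 − 217 = 1686 CE.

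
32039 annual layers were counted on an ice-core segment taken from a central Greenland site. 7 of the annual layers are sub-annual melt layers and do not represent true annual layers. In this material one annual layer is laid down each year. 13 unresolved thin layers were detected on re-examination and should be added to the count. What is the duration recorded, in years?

32045 yr

Adjusted count: 32039 − 7 + 13 = 32045 annual layers.
At one annual layer per year, that is 32045 years.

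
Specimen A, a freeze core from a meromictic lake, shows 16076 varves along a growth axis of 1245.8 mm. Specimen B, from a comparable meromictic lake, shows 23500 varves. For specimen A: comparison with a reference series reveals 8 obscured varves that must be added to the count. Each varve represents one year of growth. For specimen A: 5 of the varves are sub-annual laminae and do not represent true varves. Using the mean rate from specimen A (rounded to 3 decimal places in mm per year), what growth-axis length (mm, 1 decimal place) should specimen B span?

1809.5 mm

Specimen A: true varve count = 16076 − 5 + 8 = 16079.
A: 1245.8 mm over 16079 years gives 1245.8 / 16079 ≈ 0.077 mm/yr.
Length of B = 0.077 × 23500 = 1809.5 mm.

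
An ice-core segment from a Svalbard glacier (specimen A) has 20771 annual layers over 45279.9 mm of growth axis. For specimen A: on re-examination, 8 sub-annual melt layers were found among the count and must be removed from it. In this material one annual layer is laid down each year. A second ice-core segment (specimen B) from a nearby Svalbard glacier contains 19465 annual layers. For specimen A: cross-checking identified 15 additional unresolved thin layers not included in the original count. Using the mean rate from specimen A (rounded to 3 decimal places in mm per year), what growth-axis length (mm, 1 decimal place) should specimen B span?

Specimen A: after corrections the count is 20771 − 8 + 15 = 20778 annual layers.
A: Extension rate ≈ 45279.9 / 20778 = 2.179 mm per year.
B's length ≈ 2.179 × 19465 = 42414.2 mm.

42414.2 mm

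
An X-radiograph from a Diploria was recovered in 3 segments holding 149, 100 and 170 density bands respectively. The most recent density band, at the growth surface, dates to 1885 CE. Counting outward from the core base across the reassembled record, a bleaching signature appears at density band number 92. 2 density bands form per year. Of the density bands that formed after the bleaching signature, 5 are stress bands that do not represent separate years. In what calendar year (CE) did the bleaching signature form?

1724 CE

Total density bands = 149 + 100 + 170 = 419.
The bleaching signature sits at density band 92 from the core base, so 419 − 92 = 327 density bands formed after it.
Removing the 5 false density bands leaves 327 − 5 = 322 true density bands beyond the bleaching signature.
With 2 density bands per year, 322 / 2 = 161 years.
1885 − 161 = 1724 CE.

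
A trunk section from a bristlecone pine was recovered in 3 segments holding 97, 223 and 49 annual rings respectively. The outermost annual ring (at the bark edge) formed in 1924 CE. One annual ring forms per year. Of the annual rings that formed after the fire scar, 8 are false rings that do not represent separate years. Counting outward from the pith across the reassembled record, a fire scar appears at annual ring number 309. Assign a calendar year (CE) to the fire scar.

1872 CE

Total annual rings = 97 + 223 + 49 = 369.
The fire scar sits at annual ring 309 from the pith, so 369 − 309 = 60 annual rings formed after it.
60 − 8 false = 52 true annual rings after the fire scar.
The annual ring at the bark edge is 1924 CE, so the fire scar dates to 1924 − 52 = 1872 CE.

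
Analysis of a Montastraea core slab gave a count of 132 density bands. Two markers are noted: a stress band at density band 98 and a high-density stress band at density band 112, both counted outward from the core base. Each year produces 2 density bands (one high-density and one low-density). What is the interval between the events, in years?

7 years

Separation: 112 − 98 = 14 density bands.
Dividing by 2 density bands per year: 14 / 2 = 7 years.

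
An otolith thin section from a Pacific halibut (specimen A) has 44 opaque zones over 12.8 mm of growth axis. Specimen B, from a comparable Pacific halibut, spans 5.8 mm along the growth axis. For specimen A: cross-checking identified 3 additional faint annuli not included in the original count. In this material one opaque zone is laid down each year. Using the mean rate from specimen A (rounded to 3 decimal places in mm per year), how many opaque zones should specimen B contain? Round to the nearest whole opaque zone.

21 opaque zones

Specimen A: true opaque zone count = 44 + 3 = 47.
A: Mean rate = 12.8 mm / 47 years ≈ 0.272 mm/yr.
B spans 5.8 / 0.272 = 21.32 years ≈ 21 opaque zones.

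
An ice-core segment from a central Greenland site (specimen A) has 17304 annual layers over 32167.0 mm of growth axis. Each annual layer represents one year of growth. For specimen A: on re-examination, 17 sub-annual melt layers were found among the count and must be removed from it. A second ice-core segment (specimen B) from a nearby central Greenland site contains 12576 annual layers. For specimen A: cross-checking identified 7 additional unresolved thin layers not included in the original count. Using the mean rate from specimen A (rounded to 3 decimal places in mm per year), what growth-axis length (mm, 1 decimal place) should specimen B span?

Specimen A: adjusted count: 17304 − 17 + 7 = 17294 annual layers.
A: Extension rate ≈ 32167.0 / 17294 = 1.860 mm/yr.
B's length ≈ 1.860 × 12576 = 23391.4 mm.

23391.4 mm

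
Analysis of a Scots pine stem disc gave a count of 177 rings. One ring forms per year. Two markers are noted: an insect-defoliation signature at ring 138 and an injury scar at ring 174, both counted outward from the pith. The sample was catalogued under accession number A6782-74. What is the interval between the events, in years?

36 years

Separation: 174 − 138 = 36 rings.
At one ring per year, 36 years elapsed between them.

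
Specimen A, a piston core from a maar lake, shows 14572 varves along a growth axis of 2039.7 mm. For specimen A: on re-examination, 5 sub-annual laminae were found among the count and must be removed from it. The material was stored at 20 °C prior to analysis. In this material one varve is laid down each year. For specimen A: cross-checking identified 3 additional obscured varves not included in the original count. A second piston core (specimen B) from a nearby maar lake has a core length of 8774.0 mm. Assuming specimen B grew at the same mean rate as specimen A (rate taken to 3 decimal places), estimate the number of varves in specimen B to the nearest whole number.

62671 varves

Specimen A: after corrections the count is 14572 − 5 + 3 = 14570 varves.
A: Mean rate = 2039.7 mm / 14570 years ≈ 0.140 mm/year.
Specimen B: 8774.0 mm / 0.140 mm per year = 62671.43 years ≈ 62671 varves.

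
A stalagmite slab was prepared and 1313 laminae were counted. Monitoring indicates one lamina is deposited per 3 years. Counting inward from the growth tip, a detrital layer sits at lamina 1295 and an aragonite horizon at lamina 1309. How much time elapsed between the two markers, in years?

The two markers are separated by 1309 − 1295 = 14 laminae.
At 3 years per lamina, 14 × 3 = 42 years.

42 yr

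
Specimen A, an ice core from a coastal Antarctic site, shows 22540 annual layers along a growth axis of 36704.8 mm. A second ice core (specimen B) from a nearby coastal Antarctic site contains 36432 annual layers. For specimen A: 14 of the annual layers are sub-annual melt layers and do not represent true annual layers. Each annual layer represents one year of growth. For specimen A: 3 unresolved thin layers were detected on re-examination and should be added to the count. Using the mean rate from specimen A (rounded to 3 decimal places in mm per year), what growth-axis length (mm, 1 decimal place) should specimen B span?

Specimen A: true annual layer count = 22540 − 14 + 3 = 22529.
A: Extension rate ≈ 36704.8 / 22529 = 1.629 mm/year.
B's length ≈ 1.629 × 36432 = 59347.7 mm.

59347.7 mm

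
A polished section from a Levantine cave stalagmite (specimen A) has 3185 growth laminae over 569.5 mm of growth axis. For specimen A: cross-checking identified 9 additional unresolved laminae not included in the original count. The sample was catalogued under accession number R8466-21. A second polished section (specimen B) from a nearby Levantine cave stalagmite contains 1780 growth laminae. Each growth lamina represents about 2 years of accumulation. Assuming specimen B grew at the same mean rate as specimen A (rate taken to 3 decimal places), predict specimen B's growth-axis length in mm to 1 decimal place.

Specimen A: adjusted count: 3185 + 9 = 3194 growth laminae.
Specimen A: 3194 growth laminae at 2 years each span 3194 × 2 = 6388 years.
A: 569.5 mm over 6388 years gives 569.5 / 6388 ≈ 0.089 mm per year.
Specimen B: multiplying by 2 years per growth lamina: 1780 × 2 = 3560 years. Length of B = 0.089 × 3560 = 316.8 mm.

316.8 mm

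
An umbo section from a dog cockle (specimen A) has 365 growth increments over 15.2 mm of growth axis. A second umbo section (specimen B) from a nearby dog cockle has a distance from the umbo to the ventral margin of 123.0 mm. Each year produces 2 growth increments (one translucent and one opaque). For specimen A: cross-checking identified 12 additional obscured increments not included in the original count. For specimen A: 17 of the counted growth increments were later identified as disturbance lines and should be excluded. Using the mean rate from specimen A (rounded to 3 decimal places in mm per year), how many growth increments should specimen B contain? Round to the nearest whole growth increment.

2929 growth increments

Specimen A: after corrections the count is 365 − 17 + 12 = 360 growth increments.
Specimen A: 360 growth increments at 2 per year is 360 / 2 = 180 years.
A: 15.2 mm over 180 years gives 15.2 / 180 ≈ 0.084 mm/year.
B spans 123.0 / 0.084 = 1464.29 years; at 2 growth increments per year that is 1464.29 × 2 ≈ 2929 growth increments.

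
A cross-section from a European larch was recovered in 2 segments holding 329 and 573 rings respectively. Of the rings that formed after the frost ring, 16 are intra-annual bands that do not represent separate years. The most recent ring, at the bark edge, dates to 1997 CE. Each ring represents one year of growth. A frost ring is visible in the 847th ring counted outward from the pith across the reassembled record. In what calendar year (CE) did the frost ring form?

1958 CE

Total rings = 329 + 573 = 902.
Between ring 847 and the bark edge there are 902 − 847 = 55 rings.
Removing the 16 false rings leaves 55 − 16 = 39 true rings beyond the frost ring.
Counting back 39 years from 1997 CE places the frost ring in 1997 − 39 = 1958 CE.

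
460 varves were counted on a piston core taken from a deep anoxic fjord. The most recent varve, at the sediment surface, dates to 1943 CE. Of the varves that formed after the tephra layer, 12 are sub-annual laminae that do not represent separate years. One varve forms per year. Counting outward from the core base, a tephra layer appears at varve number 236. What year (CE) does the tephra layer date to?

The tephra layer sits at varve 236 from the core base, so 460 − 236 = 224 varves formed after it.
224 − 12 false = 212 true varves after the tephra layer.
The varve at the sediment surface is 1943 CE, so the tephra layer dates to 1943 − 212 = 1731 CE.

1731 CE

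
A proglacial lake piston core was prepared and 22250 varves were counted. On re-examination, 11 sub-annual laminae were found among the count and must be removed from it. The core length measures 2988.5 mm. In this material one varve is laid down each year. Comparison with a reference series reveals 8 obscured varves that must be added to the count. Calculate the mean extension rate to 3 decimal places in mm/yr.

0.134 mm/yr

True varve count = 22250 − 11 + 8 = 22247.
Mean rate = 2988.5 mm / 22247 years ≈ 0.134 mm/yr.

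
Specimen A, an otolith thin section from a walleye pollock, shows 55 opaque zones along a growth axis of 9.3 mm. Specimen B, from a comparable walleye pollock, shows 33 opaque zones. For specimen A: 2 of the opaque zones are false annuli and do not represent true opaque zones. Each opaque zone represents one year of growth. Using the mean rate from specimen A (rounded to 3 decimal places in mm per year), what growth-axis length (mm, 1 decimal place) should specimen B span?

5.8 mm

Specimen A: true opaque zone count = 55 − 2 = 53.
A: Extension rate ≈ 9.3 / 53 = 0.175 mm per year.
B's length ≈ 0.175 × 33 = 5.8 mm.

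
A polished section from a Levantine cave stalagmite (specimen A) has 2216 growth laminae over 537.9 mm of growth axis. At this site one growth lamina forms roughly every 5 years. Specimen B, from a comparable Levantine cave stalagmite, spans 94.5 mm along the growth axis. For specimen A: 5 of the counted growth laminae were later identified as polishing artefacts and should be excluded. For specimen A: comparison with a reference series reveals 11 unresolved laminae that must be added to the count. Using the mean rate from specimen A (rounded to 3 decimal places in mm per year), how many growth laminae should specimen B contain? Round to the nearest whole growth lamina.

Specimen A: correcting the raw count gives 2216 − 5 + 11 = 2222 true growth laminae.
Specimen A: 2222 growth laminae at 5 years each span 2222 × 5 = 11110 years.
A: Extension rate ≈ 537.9 / 11110 = 0.048 mm/year.
Specimen B: 94.5 mm / 0.048 mm per year = 1968.75 years; at 5 years per growth lamina that is 1968.75 / 5 ≈ 394 growth laminae.

394 growth laminae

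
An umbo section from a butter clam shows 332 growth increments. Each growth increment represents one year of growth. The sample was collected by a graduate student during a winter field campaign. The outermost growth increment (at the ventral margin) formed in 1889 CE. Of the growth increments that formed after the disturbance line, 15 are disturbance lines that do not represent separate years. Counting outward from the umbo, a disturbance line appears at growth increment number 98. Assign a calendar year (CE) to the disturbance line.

The disturbance line sits at growth increment 98 from the umbo, so 332 − 98 = 234 growth increments formed after it.
Excluding 15 false growth increments: 234 − 15 = 219.
Counting back 219 years from 1889 CE places the disturbance line in 1889 − 219 = 1670 CE.

1670 CE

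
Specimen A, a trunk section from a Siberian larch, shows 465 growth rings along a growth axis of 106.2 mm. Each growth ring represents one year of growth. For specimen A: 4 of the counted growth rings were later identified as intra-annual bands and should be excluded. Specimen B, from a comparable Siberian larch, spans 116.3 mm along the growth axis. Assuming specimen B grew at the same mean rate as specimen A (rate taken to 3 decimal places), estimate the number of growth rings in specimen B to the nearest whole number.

Specimen A: true growth ring count = 465 − 4 = 461.
A: Mean rate = 106.2 mm / 461 years ≈ 0.230 mm/yr.
Specimen B: 116.3 mm / 0.230 mm per year = 505.65 years ≈ 506 growth rings.

506 growth rings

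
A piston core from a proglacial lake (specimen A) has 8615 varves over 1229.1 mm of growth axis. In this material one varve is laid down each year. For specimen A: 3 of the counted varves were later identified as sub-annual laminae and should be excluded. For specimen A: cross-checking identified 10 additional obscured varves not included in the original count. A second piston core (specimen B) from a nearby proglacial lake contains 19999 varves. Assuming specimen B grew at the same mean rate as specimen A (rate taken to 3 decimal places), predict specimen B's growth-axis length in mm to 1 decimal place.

Specimen A: true varve count = 8615 − 3 + 10 = 8622.
A: 1229.1 mm over 8622 years gives 1229.1 / 8622 ≈ 0.143 mm/year.
For B, 0.143 mm/year × 19999 years = 2859.9 mm.

2859.9 mm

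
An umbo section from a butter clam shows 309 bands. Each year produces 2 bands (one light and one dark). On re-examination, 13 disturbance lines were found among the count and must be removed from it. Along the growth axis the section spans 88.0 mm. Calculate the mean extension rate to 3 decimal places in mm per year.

After corrections the count is 309 − 13 = 296 bands.
With 2 bands per year, 296 / 2 = 148 years.
88.0 mm over 148 years gives 88.0 / 148 ≈ 0.595 mm per year.

0.595 mm per year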